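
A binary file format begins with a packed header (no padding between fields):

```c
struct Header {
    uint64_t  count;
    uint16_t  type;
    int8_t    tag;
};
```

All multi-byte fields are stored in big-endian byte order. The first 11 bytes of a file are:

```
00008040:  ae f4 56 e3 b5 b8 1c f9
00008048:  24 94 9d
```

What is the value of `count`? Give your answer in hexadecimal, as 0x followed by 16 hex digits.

`count` is the first field, at byte offset 0, occupying 8 bytes.
Bytes at offsets 0..7: AE F4 56 E3 B5 B8 1C F9.
In big-endian order the high byte comes first in memory.
The bytes are already most-significant first: 0xAEF456E3B5B81CF9.

0xAEF456E3B5B81CF9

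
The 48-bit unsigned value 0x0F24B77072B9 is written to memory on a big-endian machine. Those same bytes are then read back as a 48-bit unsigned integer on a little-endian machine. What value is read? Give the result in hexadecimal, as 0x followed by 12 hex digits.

0xB97270B7240F

Stored big-endian, the bytes at ascending addresses are 0F 24 B7 70 72 B9.
Read back as little-endian, the first byte is least significant, giving 0xB97270B7240F.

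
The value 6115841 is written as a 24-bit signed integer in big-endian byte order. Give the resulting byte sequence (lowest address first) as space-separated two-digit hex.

5D 52 01

6115841 in hexadecimal, padded to 24 bits, is 0x5D5201.
Split into bytes (most-significant first): 5D 52 01.
In big-endian order the high byte comes first in memory.
So the memory order matches the most-significant-first order: 5D 52 01.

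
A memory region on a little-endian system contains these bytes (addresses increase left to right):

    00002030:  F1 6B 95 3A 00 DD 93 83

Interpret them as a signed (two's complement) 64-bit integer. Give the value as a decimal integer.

In little-endian order the low byte comes first in memory.
Reassemble most-significant byte first: 83 93 DD 00 3A 95 6B F1 → 0x8393DD003A956BF1.
Top bit is set, so as a signed 64-bit value this is 0x8393DD003A956BF1 − 2^64 = -8965579440111916047.

-8965579440111916047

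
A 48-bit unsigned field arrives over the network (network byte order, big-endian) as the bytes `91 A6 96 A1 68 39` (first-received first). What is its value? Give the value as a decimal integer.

160144677759033

In big-endian order the high byte comes first in memory.
The bytes are already most-significant first: 0x91A696A16839.
0x91A696A16839 = 160144677759033.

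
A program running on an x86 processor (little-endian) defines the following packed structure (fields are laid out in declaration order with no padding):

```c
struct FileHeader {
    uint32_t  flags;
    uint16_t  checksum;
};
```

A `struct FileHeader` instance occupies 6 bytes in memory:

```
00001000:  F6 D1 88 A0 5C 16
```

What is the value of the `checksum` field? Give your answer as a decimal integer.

5724

`checksum` follows `flags` (4 bytes), so it starts at byte offset 4 and occupies 2 bytes.
Bytes at offsets 4..5: 5C 16.
Little-endian stores the least-significant byte at the lowest address.
Reassemble most-significant byte first: 16 5C → 0x165C.
0x165C = 5724.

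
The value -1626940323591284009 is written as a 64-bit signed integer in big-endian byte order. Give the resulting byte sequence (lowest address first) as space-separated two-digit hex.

E9 6B F2 65 45 95 1A D7

Two's complement of -1626940323591284009 in 64 bits: 1626940323591284009 = 0x16940D9ABA6AE529; invert → 0xE96BF26545951AD6; add 1 → 0xE96BF26545951AD7.
Split into bytes (most-significant first): E9 6B F2 65 45 95 1A D7.
Big-endian stores the most-significant byte at the lowest address.
So the memory order matches the most-significant-first order: E9 6B F2 65 45 95 1A D7.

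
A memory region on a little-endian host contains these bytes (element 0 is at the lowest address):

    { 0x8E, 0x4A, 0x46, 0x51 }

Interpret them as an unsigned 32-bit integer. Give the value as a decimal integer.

Little-endian: lowest address holds the least-significant byte.
Reassemble most-significant byte first: 51 46 4A 8E → 0x51464A8E.
0x51464A8E = 1363561102.

1363561102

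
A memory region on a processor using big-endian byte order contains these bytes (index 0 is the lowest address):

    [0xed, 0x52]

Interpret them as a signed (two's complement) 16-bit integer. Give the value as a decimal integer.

-4782

Big-endian: lowest address holds the most-significant byte.
The bytes are already most-significant first: 0xED52.
Top bit is set, so as a signed 16-bit value this is 0xED52 − 2^16 = -4782.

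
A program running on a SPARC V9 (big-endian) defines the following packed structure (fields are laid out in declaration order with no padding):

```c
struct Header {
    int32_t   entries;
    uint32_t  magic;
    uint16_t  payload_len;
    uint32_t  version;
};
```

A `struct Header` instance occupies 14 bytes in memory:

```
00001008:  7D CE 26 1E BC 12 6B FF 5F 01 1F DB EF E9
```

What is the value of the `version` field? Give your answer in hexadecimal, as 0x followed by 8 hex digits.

`version` follows `entries` (4 B), `magic` (4 B), `payload_len` (2 B), so it starts at offset 4 + 4 + 2 = 10 and occupies 4 bytes.
Bytes at offsets 10..13: 1F DB EF E9.
Big-endian: lowest address holds the most-significant byte.
The bytes are already most-significant first: 0x1FDBEFE9.

0x1FDBEFE9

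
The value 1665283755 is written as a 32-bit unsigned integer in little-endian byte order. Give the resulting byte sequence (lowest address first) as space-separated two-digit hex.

1665283755 in hexadecimal, padded to 32 bits, is 0x634236AB.
Split into bytes (most-significant first): 63 42 36 AB.
Little-endian stores the least-significant byte at the lowest address.
So at ascending addresses the bytes are AB 36 42 63.

AB 36 42 63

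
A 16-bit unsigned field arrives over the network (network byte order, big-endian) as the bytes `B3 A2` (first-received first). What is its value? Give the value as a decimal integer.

Big-endian: lowest address holds the most-significant byte.
The bytes are already most-significant first: 0xB3A2.
0xB3A2 = 45986.

45986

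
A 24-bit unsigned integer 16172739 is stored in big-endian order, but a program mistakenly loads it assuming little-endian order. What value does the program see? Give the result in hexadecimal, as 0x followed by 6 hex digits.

16172739 in 24-bit hexadecimal is 0xF6C6C3.
Stored big-endian, the bytes at ascending addresses are F6 C6 C3.
Read back as little-endian, the first byte is least significant, giving 0xC3C6F6.

0xC3C6F6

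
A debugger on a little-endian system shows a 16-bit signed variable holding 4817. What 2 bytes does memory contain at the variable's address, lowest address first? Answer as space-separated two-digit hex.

4817 in hexadecimal, padded to 16 bits, is 0x12D1.
Split into bytes (most-significant first): 12 D1.
Little-endian: lowest address holds the least-significant byte.
So at ascending addresses the bytes are D1 12.

D1 12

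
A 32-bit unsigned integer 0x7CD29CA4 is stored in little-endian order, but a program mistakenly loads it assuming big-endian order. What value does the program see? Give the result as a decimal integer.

2761740924

Stored little-endian, the bytes at ascending addresses are A4 9C D2 7C.
Read back as big-endian, the last byte is least significant, giving 0xA49CD27C.
0xA49CD27C = 2761740924.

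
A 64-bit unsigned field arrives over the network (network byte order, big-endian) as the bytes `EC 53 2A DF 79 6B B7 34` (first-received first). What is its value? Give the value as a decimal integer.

17029001755321153332

Big-endian stores the most-significant byte at the lowest address.
The bytes are already most-significant first: 0xEC532ADF796BB734.
0xEC532ADF796BB734 = 17029001755321153332.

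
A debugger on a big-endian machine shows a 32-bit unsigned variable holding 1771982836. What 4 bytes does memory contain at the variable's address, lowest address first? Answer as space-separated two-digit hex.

1771982836 in hexadecimal, padded to 32 bits, is 0x699E4FF4.
Split into bytes (most-significant first): 69 9E 4F F4.
In big-endian order the high byte comes first in memory.
So the memory order matches the most-significant-first order: 69 9E 4F F4.

69 9E 4F F4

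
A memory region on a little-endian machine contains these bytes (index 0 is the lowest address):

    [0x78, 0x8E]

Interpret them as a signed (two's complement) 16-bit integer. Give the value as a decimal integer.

-29064

Little-endian stores the least-significant byte at the lowest address.
Reassemble most-significant byte first: 8E 78 → 0x8E78.
Top bit is set, so as a signed 16-bit value this is 0x8E78 − 2^16 = -29064.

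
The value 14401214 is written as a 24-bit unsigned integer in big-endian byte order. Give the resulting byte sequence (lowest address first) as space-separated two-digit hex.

14401214 in hexadecimal, padded to 24 bits, is 0xDBBEBE.
Split into bytes (most-significant first): DB BE BE.
Big-endian: lowest address holds the most-significant byte.
So the memory order matches the most-significant-first order: DB BE BE.

DB BE BE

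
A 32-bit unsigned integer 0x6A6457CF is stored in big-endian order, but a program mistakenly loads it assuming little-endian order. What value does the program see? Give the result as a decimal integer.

Stored big-endian, the bytes at ascending addresses are 6A 64 57 CF.
Read back as little-endian, the first byte is least significant, giving 0xCF57646A.
0xCF57646A = 3478611050.

3478611050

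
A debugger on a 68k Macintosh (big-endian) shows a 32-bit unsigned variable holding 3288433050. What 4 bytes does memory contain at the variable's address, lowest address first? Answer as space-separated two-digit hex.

3288433050 in hexadecimal, padded to 32 bits, is 0xC401819A.
Split into bytes (most-significant first): C4 01 81 9A.
Big-endian stores the most-significant byte at the lowest address.
So the memory order matches the most-significant-first order: C4 01 81 9A.

C4 01 81 9A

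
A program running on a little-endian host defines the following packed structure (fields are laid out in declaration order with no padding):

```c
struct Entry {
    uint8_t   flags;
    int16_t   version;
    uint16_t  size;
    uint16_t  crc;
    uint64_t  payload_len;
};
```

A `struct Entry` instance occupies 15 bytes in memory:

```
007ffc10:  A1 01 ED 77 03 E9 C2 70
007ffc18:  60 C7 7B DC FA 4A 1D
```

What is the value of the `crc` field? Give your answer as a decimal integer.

`crc` follows `flags` (1 B), `version` (2 B), `size` (2 B), so it starts at offset 1 + 2 + 2 = 5 and occupies 2 bytes.
Bytes at offsets 5..6: E9 C2.
Little-endian stores the least-significant byte at the lowest address.
Reassemble most-significant byte first: C2 E9 → 0xC2E9.
0xC2E9 = 49897.

49897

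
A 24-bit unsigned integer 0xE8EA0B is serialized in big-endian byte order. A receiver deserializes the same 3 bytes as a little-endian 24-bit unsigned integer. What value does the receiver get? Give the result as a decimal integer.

Stored big-endian, the bytes at ascending addresses are E8 EA 0B.
Read back as little-endian, the first byte is least significant, giving 0x0BEAE8.
0x0BEAE8 = 781032.

781032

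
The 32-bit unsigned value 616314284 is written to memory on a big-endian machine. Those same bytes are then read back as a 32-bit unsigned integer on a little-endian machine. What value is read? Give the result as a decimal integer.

616314284 in 32-bit hexadecimal is 0x24BC35AC.
Stored big-endian, the bytes at ascending addresses are 24 BC 35 AC.
Read back as little-endian, the first byte is least significant, giving 0xAC35BC24.
0xAC35BC24 = 2889202724.

2889202724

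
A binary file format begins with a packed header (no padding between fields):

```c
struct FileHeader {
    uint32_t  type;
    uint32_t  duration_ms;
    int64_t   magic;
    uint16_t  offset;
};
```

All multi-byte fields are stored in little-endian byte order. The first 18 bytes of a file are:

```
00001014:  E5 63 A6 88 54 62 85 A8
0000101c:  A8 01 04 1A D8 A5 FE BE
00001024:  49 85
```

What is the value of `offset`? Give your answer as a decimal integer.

34121

`offset` follows `type` (4 B), `duration_ms` (4 B), `magic` (8 B), so it starts at offset 4 + 4 + 8 = 16 and occupies 2 bytes.
Bytes at offsets 16..17: 49 85.
In little-endian order the low byte comes first in memory.
Reassemble most-significant byte first: 85 49 → 0x8549.
0x8549 = 34121.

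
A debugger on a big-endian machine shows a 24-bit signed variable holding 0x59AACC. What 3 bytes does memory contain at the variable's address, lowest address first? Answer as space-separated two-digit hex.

59 AA CC

Split into bytes (most-significant first): 59 AA CC.
Big-endian stores the most-significant byte at the lowest address.
So the memory order matches the most-significant-first order: 59 AA CC.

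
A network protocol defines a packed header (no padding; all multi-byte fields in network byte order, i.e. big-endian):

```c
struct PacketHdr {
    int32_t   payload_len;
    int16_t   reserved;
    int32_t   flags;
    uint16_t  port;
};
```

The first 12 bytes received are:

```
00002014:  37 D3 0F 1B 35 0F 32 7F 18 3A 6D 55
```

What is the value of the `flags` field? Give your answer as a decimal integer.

847190074

`flags` follows `payload_len` (4 B), `reserved` (2 B), so it starts at offset 4 + 2 = 6 and occupies 4 bytes.
Bytes at offsets 6..9: 32 7F 18 3A.
Big-endian: lowest address holds the most-significant byte.
The bytes are already most-significant first: 0x327F183A.
0x327F183A = 847190074.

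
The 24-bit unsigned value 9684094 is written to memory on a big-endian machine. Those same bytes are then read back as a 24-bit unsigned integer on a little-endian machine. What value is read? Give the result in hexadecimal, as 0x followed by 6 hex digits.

0x7EC493

9684094 in 24-bit hexadecimal is 0x93C47E.
Stored big-endian, the bytes at ascending addresses are 93 C4 7E.
Read back as little-endian, the first byte is least significant, giving 0x7EC493.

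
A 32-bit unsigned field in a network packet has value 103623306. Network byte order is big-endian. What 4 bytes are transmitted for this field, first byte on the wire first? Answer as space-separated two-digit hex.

103623306 in hexadecimal, padded to 32 bits, is 0x062D2A8A.
Split into bytes (most-significant first): 06 2D 2A 8A.
In big-endian order the high byte comes first in memory.
So the memory order matches the most-significant-first order: 06 2D 2A 8A.

06 2D 2A 8A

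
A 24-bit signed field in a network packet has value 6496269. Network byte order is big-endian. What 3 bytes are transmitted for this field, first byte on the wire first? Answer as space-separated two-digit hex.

63 20 0D

6496269 in hexadecimal, padded to 24 bits, is 0x63200D.
Split into bytes (most-significant first): 63 20 0D.
Big-endian: lowest address holds the most-significant byte.
So the memory order matches the most-significant-first order: 63 20 0D.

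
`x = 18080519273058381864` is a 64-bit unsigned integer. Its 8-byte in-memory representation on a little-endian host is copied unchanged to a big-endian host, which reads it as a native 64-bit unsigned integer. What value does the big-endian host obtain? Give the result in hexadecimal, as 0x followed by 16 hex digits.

0x28B03FF17BE8EAFA

18080519273058381864 in 64-bit hexadecimal is 0xFAEAE87BF13FB028.
Stored little-endian, the bytes at ascending addresses are 28 B0 3F F1 7B E8 EA FA.
Read back as big-endian, the last byte is least significant, giving 0x28B03FF17BE8EAFA.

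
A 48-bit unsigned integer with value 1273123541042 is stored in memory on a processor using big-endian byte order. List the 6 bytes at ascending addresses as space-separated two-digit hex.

1273123541042 in hexadecimal, padded to 48 bits, is 0x01286C139032.
Split into bytes (most-significant first): 01 28 6C 13 90 32.
Big-endian: lowest address holds the most-significant byte.
So the memory order matches the most-significant-first order: 01 28 6C 13 90 32.

01 28 6C 13 90 32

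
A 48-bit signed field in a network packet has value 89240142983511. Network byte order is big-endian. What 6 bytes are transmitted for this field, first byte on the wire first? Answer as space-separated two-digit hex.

89240142983511 in hexadecimal, padded to 48 bits, is 0x5129D705B157.
Split into bytes (most-significant first): 51 29 D7 05 B1 57.
In big-endian order the high byte comes first in memory.
So the memory order matches the most-significant-first order: 51 29 D7 05 B1 57.

51 29 D7 05 B1 57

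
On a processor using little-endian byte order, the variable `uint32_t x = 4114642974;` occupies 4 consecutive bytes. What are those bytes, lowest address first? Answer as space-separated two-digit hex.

1E 78 40 F5

4114642974 in hexadecimal, padded to 32 bits, is 0xF540781E.
Split into bytes (most-significant first): F5 40 78 1E.
In little-endian order the low byte comes first in memory.
So at ascending addresses the bytes are 1E 78 40 F5.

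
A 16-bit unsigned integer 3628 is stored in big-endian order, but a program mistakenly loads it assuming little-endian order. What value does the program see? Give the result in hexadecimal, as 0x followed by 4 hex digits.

3628 in 16-bit hexadecimal is 0x0E2C.
Stored big-endian, the bytes at ascending addresses are 0E 2C.
Read back as little-endian, the first byte is least significant, giving 0x2C0E.

0x2C0E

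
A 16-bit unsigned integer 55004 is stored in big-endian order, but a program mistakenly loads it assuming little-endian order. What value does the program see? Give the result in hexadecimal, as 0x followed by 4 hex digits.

55004 in 16-bit hexadecimal is 0xD6DC.
Stored big-endian, the bytes at ascending addresses are D6 DC.
Read back as little-endian, the first byte is least significant, giving 0xDCD6.

0xDCD6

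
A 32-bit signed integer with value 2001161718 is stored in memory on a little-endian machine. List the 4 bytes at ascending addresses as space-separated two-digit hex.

2001161718 in hexadecimal, padded to 32 bits, is 0x77474DF6.
Split into bytes (most-significant first): 77 47 4D F6.
In little-endian order the low byte comes first in memory.
So at ascending addresses the bytes are F6 4D 47 77.

F6 4D 47 77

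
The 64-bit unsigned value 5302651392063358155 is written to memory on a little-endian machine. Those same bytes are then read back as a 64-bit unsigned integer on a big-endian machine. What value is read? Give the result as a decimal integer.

14683048355220526665

5302651392063358155 in 64-bit hexadecimal is 0x4996CD58AFAAC4CB.
Stored little-endian, the bytes at ascending addresses are CB C4 AA AF 58 CD 96 49.
Read back as big-endian, the last byte is least significant, giving 0xCBC4AAAF58CD9649.
0xCBC4AAAF58CD9649 = 14683048355220526665.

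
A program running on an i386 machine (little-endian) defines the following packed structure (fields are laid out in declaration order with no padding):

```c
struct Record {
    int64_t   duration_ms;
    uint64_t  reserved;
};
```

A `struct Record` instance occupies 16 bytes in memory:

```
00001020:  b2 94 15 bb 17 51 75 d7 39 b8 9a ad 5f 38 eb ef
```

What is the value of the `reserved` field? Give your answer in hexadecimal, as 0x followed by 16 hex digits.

`reserved` follows `duration_ms` (8 bytes), so it starts at byte offset 8 and occupies 8 bytes.
Bytes at offsets 8..15: 39 B8 9A AD 5F 38 EB EF.
Little-endian stores the least-significant byte at the lowest address.
Reassemble most-significant byte first: EF EB 38 5F AD 9A B8 39 → 0xEFEB385FAD9AB839.

0xEFEB385FAD9AB839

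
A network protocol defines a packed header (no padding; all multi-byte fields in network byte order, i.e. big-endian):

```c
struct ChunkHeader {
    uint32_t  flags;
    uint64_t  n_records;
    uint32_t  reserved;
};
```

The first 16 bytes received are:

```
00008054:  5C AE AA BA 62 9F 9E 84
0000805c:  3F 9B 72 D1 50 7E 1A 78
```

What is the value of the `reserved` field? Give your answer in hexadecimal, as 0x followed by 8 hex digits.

`reserved` follows `flags` (4 B), `n_records` (8 B), so it starts at offset 4 + 8 = 12 and occupies 4 bytes.
Bytes at offsets 12..15: 50 7E 1A 78.
Big-endian stores the most-significant byte at the lowest address.
The bytes are already most-significant first: 0x507E1A78.

0x507E1A78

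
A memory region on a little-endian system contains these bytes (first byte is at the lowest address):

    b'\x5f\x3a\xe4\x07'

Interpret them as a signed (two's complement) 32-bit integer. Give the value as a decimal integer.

132397663

In little-endian order the low byte comes first in memory.
Reassemble most-significant byte first: 07 E4 3A 5F → 0x07E43A5F.
0x07E43A5F = 132397663.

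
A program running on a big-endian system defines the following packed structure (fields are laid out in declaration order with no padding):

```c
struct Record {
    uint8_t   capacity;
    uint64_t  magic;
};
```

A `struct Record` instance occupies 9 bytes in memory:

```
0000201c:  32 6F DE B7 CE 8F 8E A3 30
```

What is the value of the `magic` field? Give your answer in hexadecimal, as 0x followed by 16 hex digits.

`magic` follows `capacity` (1 byte), so it starts at byte offset 1 and occupies 8 bytes.
Bytes at offsets 1..8: 6F DE B7 CE 8F 8E A3 30.
In big-endian order the high byte comes first in memory.
The bytes are already most-significant first: 0x6FDEB7CE8F8EA330.

0x6FDEB7CE8F8EA330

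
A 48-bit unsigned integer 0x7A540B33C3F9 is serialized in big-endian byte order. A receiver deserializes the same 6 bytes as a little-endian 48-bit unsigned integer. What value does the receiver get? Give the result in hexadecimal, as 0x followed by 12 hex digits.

Stored big-endian, the bytes at ascending addresses are 7A 54 0B 33 C3 F9.
Read back as little-endian, the first byte is least significant, giving 0xF9C3330B547A.

0xF9C3330B547A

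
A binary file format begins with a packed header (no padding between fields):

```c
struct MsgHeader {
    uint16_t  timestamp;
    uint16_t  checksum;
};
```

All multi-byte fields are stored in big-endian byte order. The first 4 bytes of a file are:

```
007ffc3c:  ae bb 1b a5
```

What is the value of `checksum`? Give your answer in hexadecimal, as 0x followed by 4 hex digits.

`checksum` follows `timestamp` (2 bytes), so it starts at byte offset 2 and occupies 2 bytes.
Bytes at offsets 2..3: 1B A5.
Big-endian: lowest address holds the most-significant byte.
The bytes are already most-significant first: 0x1BA5.

0x1BA5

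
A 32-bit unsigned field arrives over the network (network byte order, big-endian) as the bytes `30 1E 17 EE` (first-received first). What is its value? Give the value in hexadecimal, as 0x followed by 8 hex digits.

Big-endian: lowest address holds the most-significant byte.
The bytes are already most-significant first: 0x301E17EE.

0x301E17EE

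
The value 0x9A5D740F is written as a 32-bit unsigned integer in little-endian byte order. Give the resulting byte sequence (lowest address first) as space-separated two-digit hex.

0F 74 5D 9A

Split into bytes (most-significant first): 9A 5D 74 0F.
Little-endian: lowest address holds the least-significant byte.
So at ascending addresses the bytes are 0F 74 5D 9A.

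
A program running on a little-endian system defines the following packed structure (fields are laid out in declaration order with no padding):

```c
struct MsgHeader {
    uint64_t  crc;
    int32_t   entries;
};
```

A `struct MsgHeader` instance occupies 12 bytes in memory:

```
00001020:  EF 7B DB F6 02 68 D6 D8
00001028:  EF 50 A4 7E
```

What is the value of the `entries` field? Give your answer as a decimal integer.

2124697839

`entries` follows `crc` (8 bytes), so it starts at byte offset 8 and occupies 4 bytes.
Bytes at offsets 8..11: EF 50 A4 7E.
Little-endian stores the least-significant byte at the lowest address.
Reassemble most-significant byte first: 7E A4 50 EF → 0x7EA450EF.
0x7EA450EF = 2124697839.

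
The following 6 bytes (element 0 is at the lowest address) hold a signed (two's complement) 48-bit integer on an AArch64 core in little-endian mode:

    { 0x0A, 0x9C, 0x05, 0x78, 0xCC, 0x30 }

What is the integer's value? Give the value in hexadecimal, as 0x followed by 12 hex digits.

Little-endian stores the least-significant byte at the lowest address.
Reassemble most-significant byte first: 30 CC 78 05 9C 0A → 0x30CC78059C0A.

0x30CC78059C0A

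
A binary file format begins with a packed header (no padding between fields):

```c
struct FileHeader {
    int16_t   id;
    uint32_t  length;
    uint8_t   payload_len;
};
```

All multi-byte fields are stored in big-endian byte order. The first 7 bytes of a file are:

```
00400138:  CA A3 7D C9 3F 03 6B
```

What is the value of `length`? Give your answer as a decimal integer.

2110340867

`length` follows `id` (2 bytes), so it starts at byte offset 2 and occupies 4 bytes.
Bytes at offsets 2..5: 7D C9 3F 03.
In big-endian order the high byte comes first in memory.
The bytes are already most-significant first: 0x7DC93F03.
0x7DC93F03 = 2110340867.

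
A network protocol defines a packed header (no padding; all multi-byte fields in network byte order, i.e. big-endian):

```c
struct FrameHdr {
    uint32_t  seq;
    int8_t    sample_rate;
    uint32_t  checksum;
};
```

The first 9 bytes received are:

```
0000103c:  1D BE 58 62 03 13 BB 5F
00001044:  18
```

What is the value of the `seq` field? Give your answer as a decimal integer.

499013730

`seq` is the first field, at byte offset 0, occupying 4 bytes.
Bytes at offsets 0..3: 1D BE 58 62.
Big-endian stores the most-significant byte at the lowest address.
The bytes are already most-significant first: 0x1DBE5862.
0x1DBE5862 = 499013730.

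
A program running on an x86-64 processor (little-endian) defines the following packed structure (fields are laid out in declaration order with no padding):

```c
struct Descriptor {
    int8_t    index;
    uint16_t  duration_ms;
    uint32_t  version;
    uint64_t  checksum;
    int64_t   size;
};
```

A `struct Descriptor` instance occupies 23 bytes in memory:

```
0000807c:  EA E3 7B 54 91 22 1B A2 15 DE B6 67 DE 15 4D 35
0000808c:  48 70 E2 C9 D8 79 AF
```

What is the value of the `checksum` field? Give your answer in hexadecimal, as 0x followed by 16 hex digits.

`checksum` follows `index` (1 B), `duration_ms` (2 B), `version` (4 B), so it starts at offset 1 + 2 + 4 = 7 and occupies 8 bytes.
Bytes at offsets 7..14: A2 15 DE B6 67 DE 15 4D.
Little-endian: lowest address holds the least-significant byte.
Reassemble most-significant byte first: 4D 15 DE 67 B6 DE 15 A2 → 0x4D15DE67B6DE15A2.

0x4D15DE67B6DE15A2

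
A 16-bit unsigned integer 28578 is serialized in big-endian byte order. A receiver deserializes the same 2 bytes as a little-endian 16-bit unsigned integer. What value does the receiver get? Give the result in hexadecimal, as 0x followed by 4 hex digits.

0xA26F

28578 in 16-bit hexadecimal is 0x6FA2.
Stored big-endian, the bytes at ascending addresses are 6F A2.
Read back as little-endian, the first byte is least significant, giving 0xA26F.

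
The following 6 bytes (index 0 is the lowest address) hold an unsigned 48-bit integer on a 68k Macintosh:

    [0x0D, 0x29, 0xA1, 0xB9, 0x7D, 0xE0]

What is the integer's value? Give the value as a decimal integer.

In big-endian order the high byte comes first in memory.
The bytes are already most-significant first: 0x0D29A1B97DE0.
0x0D29A1B97DE0 = 14472458108384.

14472458108384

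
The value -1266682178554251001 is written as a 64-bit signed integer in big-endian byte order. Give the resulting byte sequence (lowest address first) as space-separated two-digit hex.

Two's complement of -1266682178554251001 in 64 bits: 1266682178554251001 = 0x119428BAF00B46F9; invert → 0xEE6BD7450FF4B906; add 1 → 0xEE6BD7450FF4B907.
Split into bytes (most-significant first): EE 6B D7 45 0F F4 B9 07.
Big-endian: lowest address holds the most-significant byte.
So the memory order matches the most-significant-first order: EE 6B D7 45 0F F4 B9 07.

EE 6B D7 45 0F F4 B9 07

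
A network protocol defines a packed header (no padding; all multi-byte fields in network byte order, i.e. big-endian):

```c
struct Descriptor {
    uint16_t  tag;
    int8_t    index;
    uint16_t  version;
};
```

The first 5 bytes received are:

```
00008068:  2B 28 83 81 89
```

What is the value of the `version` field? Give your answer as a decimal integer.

`version` follows `tag` (2 B), `index` (1 B), so it starts at offset 2 + 1 = 3 and occupies 2 bytes.
Bytes at offsets 3..4: 81 89.
In big-endian order the high byte comes first in memory.
The bytes are already most-significant first: 0x8189.
0x8189 = 33161.

33161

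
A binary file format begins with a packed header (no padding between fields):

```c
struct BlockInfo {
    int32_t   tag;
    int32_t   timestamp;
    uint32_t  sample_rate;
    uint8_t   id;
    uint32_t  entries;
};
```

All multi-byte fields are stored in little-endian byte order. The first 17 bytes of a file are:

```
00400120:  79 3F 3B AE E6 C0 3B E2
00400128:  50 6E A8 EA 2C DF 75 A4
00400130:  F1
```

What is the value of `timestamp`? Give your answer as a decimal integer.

`timestamp` follows `tag` (4 bytes), so it starts at byte offset 4 and occupies 4 bytes.
Bytes at offsets 4..7: E6 C0 3B E2.
In little-endian order the low byte comes first in memory.
Reassemble most-significant byte first: E2 3B C0 E6 → 0xE23BC0E6.
Top bit is set, so as a signed 32-bit value this is 0xE23BC0E6 − 2^32 = -499400474.

-499400474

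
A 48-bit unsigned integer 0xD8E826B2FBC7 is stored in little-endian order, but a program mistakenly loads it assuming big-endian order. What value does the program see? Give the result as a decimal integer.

219883839613144

Stored little-endian, the bytes at ascending addresses are C7 FB B2 26 E8 D8.
Read back as big-endian, the last byte is least significant, giving 0xC7FBB226E8D8.
0xC7FBB226E8D8 = 219883839613144.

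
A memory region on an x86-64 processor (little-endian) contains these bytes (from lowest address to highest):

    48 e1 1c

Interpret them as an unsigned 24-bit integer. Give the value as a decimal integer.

Little-endian stores the least-significant byte at the lowest address.
Reassemble most-significant byte first: 1C E1 48 → 0x1CE148.
0x1CE148 = 1892680.

1892680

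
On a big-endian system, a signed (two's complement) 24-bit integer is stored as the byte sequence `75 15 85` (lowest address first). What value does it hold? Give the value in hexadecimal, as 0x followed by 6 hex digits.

0x751585

Big-endian: lowest address holds the most-significant byte.
The bytes are already most-significant first: 0x751585.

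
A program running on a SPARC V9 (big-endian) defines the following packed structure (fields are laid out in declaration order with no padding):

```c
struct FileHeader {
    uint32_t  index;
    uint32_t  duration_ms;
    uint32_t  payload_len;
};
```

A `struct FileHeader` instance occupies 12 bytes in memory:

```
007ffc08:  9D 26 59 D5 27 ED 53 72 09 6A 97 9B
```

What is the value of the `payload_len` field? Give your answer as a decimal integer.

157980571

`payload_len` follows `index` (4 B), `duration_ms` (4 B), so it starts at offset 4 + 4 = 8 and occupies 4 bytes.
Bytes at offsets 8..11: 09 6A 97 9B.
Big-endian: lowest address holds the most-significant byte.
The bytes are already most-significant first: 0x096A979B.
0x096A979B = 157980571.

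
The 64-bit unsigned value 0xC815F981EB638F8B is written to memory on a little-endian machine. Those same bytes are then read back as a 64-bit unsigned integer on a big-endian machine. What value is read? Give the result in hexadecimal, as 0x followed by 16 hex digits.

Stored little-endian, the bytes at ascending addresses are 8B 8F 63 EB 81 F9 15 C8.
Read back as big-endian, the last byte is least significant, giving 0x8B8F63EB81F915C8.

0x8B8F63EB81F915C8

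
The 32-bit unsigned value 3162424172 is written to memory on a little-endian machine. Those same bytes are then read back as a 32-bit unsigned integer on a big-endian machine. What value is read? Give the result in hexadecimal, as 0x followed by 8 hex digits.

0x6CC37EBC

3162424172 in 32-bit hexadecimal is 0xBC7EC36C.
Stored little-endian, the bytes at ascending addresses are 6C C3 7E BC.
Read back as big-endian, the last byte is least significant, giving 0x6CC37EBC.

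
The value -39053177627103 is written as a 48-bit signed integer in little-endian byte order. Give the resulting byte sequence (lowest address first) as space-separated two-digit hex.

21 5E 38 39 7B DC

Two's complement of -39053177627103 in 48 bits: 39053177627103 = 0x2384C6C7A1DF; invert → 0xDC7B39385E20; add 1 → 0xDC7B39385E21.
Split into bytes (most-significant first): DC 7B 39 38 5E 21.
Little-endian stores the least-significant byte at the lowest address.
So at ascending addresses the bytes are 21 5E 38 39 7B DC.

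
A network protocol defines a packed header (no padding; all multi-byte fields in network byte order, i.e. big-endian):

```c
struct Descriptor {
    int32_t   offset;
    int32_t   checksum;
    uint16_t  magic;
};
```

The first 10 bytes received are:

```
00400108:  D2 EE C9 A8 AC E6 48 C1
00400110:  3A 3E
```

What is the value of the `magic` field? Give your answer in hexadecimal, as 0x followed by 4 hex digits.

0x3A3E

`magic` follows `offset` (4 B), `checksum` (4 B), so it starts at offset 4 + 4 = 8 and occupies 2 bytes.
Bytes at offsets 8..9: 3A 3E.
Big-endian: lowest address holds the most-significant byte.
The bytes are already most-significant first: 0x3A3E.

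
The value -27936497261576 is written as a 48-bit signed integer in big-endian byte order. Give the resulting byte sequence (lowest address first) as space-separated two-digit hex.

E6 97 87 01 23 F8

Two's complement of -27936497261576 in 48 bits: 27936497261576 = 0x196878FEDC08; invert → 0xE697870123F7; add 1 → 0xE697870123F8.
Split into bytes (most-significant first): E6 97 87 01 23 F8.
Big-endian: lowest address holds the most-significant byte.
So the memory order matches the most-significant-first order: E6 97 87 01 23 F8.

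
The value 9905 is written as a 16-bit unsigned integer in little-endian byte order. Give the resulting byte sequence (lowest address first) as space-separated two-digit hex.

B1 26

9905 in hexadecimal, padded to 16 bits, is 0x26B1.
Split into bytes (most-significant first): 26 B1.
In little-endian order the low byte comes first in memory.
So at ascending addresses the bytes are B1 26.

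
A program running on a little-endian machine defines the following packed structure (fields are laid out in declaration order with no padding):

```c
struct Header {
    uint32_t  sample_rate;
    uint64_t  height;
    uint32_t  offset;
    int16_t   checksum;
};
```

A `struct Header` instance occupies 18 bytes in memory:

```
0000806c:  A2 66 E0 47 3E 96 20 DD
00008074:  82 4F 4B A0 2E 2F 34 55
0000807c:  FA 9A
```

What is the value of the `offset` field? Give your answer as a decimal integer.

1429483310

`offset` follows `sample_rate` (4 B), `height` (8 B), so it starts at offset 4 + 8 = 12 and occupies 4 bytes.
Bytes at offsets 12..15: 2E 2F 34 55.
Little-endian: lowest address holds the least-significant byte.
Reassemble most-significant byte first: 55 34 2F 2E → 0x55342F2E.
0x55342F2E = 1429483310.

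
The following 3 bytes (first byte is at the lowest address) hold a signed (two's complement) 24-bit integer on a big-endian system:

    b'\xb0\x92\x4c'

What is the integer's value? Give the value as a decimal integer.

-5205428

Big-endian: lowest address holds the most-significant byte.
The bytes are already most-significant first: 0xB0924C.
Top bit is set, so as a signed 24-bit value this is 0xB0924C − 2^24 = -5205428.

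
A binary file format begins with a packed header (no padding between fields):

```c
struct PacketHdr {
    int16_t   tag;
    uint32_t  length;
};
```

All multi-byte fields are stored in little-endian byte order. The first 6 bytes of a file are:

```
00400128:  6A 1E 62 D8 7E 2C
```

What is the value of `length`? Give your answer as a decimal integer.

`length` follows `tag` (2 bytes), so it starts at byte offset 2 and occupies 4 bytes.
Bytes at offsets 2..5: 62 D8 7E 2C.
In little-endian order the low byte comes first in memory.
Reassemble most-significant byte first: 2C 7E D8 62 → 0x2C7ED862.
0x2C7ED862 = 746510434.

746510434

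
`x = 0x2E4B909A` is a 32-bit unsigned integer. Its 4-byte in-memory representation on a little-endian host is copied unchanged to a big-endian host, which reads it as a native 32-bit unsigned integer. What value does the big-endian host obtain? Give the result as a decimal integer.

Stored little-endian, the bytes at ascending addresses are 9A 90 4B 2E.
Read back as big-endian, the last byte is least significant, giving 0x9A904B2E.
0x9A904B2E = 2593147694.

2593147694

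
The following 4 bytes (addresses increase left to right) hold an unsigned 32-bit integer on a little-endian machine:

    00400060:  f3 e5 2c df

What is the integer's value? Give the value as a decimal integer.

3744261619

In little-endian order the low byte comes first in memory.
Reassemble most-significant byte first: DF 2C E5 F3 → 0xDF2CE5F3.
0xDF2CE5F3 = 3744261619.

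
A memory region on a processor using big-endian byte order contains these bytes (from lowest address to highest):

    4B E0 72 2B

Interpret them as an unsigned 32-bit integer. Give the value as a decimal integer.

Big-endian stores the most-significant byte at the lowest address.
The bytes are already most-significant first: 0x4BE0722B.
0x4BE0722B = 1273000491.

1273000491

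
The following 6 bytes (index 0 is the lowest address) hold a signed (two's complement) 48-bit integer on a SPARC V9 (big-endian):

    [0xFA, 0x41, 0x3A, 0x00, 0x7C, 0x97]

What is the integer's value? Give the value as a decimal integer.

Big-endian: lowest address holds the most-significant byte.
The bytes are already most-significant first: 0xFA413A007C97.
Top bit is set, so as a signed 48-bit value this is 0xFA413A007C97 − 2^48 = -6316923781993.

-6316923781993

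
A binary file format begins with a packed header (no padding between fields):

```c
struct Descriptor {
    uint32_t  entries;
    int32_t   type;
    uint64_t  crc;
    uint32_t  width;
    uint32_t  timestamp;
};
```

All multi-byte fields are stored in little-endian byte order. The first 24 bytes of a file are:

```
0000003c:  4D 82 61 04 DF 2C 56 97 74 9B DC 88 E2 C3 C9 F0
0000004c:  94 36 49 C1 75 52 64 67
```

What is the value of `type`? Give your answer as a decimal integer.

-1755960097

`type` follows `entries` (4 bytes), so it starts at byte offset 4 and occupies 4 bytes.
Bytes at offsets 4..7: DF 2C 56 97.
In little-endian order the low byte comes first in memory.
Reassemble most-significant byte first: 97 56 2C DF → 0x97562CDF.
Top bit is set, so as a signed 32-bit value this is 0x97562CDF − 2^32 = -1755960097.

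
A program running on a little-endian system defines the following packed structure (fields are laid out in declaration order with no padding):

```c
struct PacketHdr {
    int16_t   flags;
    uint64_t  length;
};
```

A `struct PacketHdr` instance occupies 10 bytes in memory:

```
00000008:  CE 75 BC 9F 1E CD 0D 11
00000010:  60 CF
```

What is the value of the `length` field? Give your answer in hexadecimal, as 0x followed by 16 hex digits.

0xCF60110DCD1E9FBC

`length` follows `flags` (2 bytes), so it starts at byte offset 2 and occupies 8 bytes.
Bytes at offsets 2..9: BC 9F 1E CD 0D 11 60 CF.
In little-endian order the low byte comes first in memory.
Reassemble most-significant byte first: CF 60 11 0D CD 1E 9F BC → 0xCF60110DCD1E9FBC.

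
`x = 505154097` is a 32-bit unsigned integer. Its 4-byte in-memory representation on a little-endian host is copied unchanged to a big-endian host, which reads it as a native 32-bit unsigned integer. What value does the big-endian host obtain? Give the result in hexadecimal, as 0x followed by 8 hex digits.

0x310A1C1E

505154097 in 32-bit hexadecimal is 0x1E1C0A31.
Stored little-endian, the bytes at ascending addresses are 31 0A 1C 1E.
Read back as big-endian, the last byte is least significant, giving 0x310A1C1E.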